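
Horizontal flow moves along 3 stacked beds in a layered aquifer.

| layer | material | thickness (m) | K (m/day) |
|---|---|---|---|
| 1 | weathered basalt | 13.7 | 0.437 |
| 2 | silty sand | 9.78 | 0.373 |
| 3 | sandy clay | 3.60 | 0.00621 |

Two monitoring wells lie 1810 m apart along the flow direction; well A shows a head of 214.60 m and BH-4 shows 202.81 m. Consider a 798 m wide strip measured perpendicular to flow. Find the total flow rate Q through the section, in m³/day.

50.2

Flow is parallel to layering, so each bed carries its own Darcy discharge and the transmissivities add.
Σ(K_i·b_i) = 0.437×13.7 + 0.373×9.78 + 0.00621×3.60 = 9.657 m²/day.
Hydraulic gradient i = (214.60 − 202.81) / 1810 = 11.79 / 1810 = 0.006514.
Q = Σ(K_i·b_i) · W · i = 9.657 × 798 × 0.006514 = 50.20 m³/day.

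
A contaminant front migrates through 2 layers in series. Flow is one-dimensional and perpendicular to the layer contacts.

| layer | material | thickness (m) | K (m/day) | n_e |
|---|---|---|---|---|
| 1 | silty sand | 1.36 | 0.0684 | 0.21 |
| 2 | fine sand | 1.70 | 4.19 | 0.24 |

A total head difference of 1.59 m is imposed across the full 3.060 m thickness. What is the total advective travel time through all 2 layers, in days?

With flow normal to the layers, continuity requires the same specific discharge q through every layer.
Σ(b_i/K_i) = 1.36/0.0684 + 1.70/4.19 = 20.29 d.
q = Δh / Σ(b_i/K_i) = 1.59 / 20.29 = 0.07837 m/day.
In each layer the seepage velocity is v_i = q/n_i, so the layer transit time is t_i = b_i·n_i / q:
  layer 1 (silty sand): t_1 = 1.36 × 0.21 / 0.07837 = 3.644 d
  layer 2 (fine sand): t_2 = 1.70 × 0.24 / 0.07837 = 5.206 d
Total t = Σ t_i = 8.850 days.

8.85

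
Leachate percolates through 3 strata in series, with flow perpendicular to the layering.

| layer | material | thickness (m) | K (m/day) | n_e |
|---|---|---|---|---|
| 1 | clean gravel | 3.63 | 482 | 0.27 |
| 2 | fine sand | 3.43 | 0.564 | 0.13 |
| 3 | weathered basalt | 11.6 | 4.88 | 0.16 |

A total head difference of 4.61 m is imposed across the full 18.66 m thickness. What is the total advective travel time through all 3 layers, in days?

6.03

With flow normal to the layers, continuity requires the same specific discharge q through every layer.
Σ(b_i/K_i) = 3.63/482 + 3.43/0.564 + 11.6/4.88 = 8.466 d.
q = Δh / Σ(b_i/K_i) = 4.61 / 8.466 = 0.5445 m/day.
In each layer the seepage velocity is v_i = q/n_i, so the layer transit time is t_i = b_i·n_i / q:
  layer 1 (clean gravel): t_1 = 3.63 × 0.27 / 0.5445 = 1.800 d
  layer 2 (fine sand): t_2 = 3.43 × 0.13 / 0.5445 = 0.8189 d
  layer 3 (weathered basalt): t_3 = 11.6 × 0.16 / 0.5445 = 3.408 d
Total t = Σ t_i = 6.027 days.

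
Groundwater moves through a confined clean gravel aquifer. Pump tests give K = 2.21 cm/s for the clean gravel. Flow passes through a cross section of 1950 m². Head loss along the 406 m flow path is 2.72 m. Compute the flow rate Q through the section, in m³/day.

Convert K: 2.21 cm/s × 864 = 1909 m/day.
Hydraulic gradient i = Δh / L = 2.72 / 406 = 0.006700.
Darcy's law: Q = K · A · i = 1909 × 1950 × 0.006700 = 24945 m³/day.

24900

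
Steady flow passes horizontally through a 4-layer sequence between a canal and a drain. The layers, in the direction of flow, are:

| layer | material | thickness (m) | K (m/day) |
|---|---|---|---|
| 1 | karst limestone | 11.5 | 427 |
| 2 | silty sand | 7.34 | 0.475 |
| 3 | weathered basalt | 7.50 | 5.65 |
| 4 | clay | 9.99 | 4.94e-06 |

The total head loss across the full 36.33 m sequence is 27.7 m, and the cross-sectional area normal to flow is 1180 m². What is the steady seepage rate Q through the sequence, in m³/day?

0.0162

Flow is perpendicular to layering, so the layers act in series and the equivalent K is the thickness-weighted harmonic mean.
Total thickness L = 11.5 + 7.34 + 7.50 + 9.99 = 36.33 m.
Σ(b_i/K_i) = 11.5/427 + 7.34/0.475 + 7.50/5.65 + 9.99/4.94e-06 = 2.022e+06 d.
K_eq = L / Σ(b_i/K_i) = 36.33 / 2.022e+06 = 1.796e-05 m/day.
Q = K_eq · A · (Δh/L) = 1.796e-05 × 1180 × (27.7/36.33) = 0.01616 m³/day.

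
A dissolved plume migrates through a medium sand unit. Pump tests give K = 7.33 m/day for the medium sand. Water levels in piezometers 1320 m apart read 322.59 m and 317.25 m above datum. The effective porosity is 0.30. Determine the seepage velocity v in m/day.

0.0988

Hydraulic gradient i = (322.59 − 317.25) / 1320 = 5.34 / 1320 = 0.004045.
Darcy flux q = K · i = 7.330 × 0.004045 = 0.02965 m/day.
Seepage velocity v = q / n_e = 0.02965 / 0.30 = 0.09884 m/day.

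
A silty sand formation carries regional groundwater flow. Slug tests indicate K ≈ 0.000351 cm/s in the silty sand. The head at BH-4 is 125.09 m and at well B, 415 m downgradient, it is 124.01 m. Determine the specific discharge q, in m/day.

0.000789

Convert K: 0.000351 cm/s × 864 = 0.3033 m/day.
Hydraulic gradient i = (125.09 − 124.01) / 415 = 1.08 / 415 = 0.002602.
Specific discharge q = K · i = 0.3033 × 0.002602 = 0.0007892 m/day.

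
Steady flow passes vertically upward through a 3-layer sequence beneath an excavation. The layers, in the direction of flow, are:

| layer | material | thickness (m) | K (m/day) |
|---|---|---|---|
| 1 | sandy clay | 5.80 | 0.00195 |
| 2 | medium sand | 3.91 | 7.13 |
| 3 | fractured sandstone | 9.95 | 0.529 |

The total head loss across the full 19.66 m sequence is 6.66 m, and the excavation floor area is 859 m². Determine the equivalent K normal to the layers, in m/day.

0.00657

Flow is perpendicular to layering, so the layers act in series and the equivalent K is the thickness-weighted harmonic mean.
Total thickness L = 5.80 + 3.91 + 9.95 = 19.66 m.
Σ(b_i/K_i) = 5.80/0.00195 + 3.91/7.13 + 9.95/0.529 = 2994 d.
K_eq = L / Σ(b_i/K_i) = 19.66 / 2994 = 0.006567 m/day.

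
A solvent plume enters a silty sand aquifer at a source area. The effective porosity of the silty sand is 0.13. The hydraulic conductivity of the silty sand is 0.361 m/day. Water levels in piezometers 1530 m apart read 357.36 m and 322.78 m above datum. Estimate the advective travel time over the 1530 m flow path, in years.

66.7

Hydraulic gradient i = (357.36 − 322.78) / 1530 = 34.58 / 1530 = 0.02260.
Darcy flux q = K · i = 0.3610 × 0.02260 = 0.008159 m/day.
Seepage velocity v = q / n_e = 0.008159 / 0.13 = 0.06276 m/day.
Travel time t = L / v = 1530 / 0.06276 = 24378 days = 66.74 years.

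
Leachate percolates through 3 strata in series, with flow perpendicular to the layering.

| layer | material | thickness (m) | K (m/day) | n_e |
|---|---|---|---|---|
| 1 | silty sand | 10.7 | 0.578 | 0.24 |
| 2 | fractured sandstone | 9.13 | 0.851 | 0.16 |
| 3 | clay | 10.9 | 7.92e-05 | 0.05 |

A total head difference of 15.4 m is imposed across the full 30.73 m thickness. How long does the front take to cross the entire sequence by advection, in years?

112

With flow normal to the layers, continuity requires the same specific discharge q through every layer.
Σ(b_i/K_i) = 10.7/0.578 + 9.13/0.851 + 10.9/7.92e-05 = 1.377e+05 d.
q = Δh / Σ(b_i/K_i) = 15.4 / 1.377e+05 = 0.0001119 m/day.
In each layer the seepage velocity is v_i = q/n_i, so the layer transit time is t_i = b_i·n_i / q:
  layer 1 (silty sand): t_1 = 10.7 × 0.24 / 0.0001119 = 22955 d
  layer 2 (fractured sandstone): t_2 = 9.13 × 0.16 / 0.0001119 = 13058 d
  layer 3 (clay): t_3 = 10.9 × 0.05 / 0.0001119 = 4872 d
Total t = Σ t_i = 40884 days = 111.9 years.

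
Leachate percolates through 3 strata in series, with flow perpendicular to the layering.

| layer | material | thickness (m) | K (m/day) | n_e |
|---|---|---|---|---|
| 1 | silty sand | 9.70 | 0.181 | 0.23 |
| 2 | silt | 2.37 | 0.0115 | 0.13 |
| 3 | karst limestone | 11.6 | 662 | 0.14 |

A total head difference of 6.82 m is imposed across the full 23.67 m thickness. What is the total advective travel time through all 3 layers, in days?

With flow normal to the layers, continuity requires the same specific discharge q through every layer.
Σ(b_i/K_i) = 9.70/0.181 + 2.37/0.0115 + 11.6/662 = 259.7 d.
q = Δh / Σ(b_i/K_i) = 6.82 / 259.7 = 0.02626 m/day.
In each layer the seepage velocity is v_i = q/n_i, so the layer transit time is t_i = b_i·n_i / q:
  layer 1 (silty sand): t_1 = 9.70 × 0.23 / 0.02626 = 84.95 d
  layer 2 (silt): t_2 = 2.37 × 0.13 / 0.02626 = 11.73 d
  layer 3 (karst limestone): t_3 = 11.6 × 0.14 / 0.02626 = 61.84 d
Total t = Σ t_i = 158.5 days.

159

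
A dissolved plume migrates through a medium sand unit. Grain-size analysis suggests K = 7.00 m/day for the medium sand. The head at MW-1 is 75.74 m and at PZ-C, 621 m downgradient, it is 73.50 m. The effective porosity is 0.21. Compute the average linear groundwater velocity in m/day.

Hydraulic gradient i = (75.74 − 73.50) / 621 = 2.24 / 621 = 0.003607.
Darcy flux q = K · i = 7.000 × 0.003607 = 0.02525 m/day.
Seepage velocity v = q / n_e = 0.02525 / 0.21 = 0.1202 m/day.

0.120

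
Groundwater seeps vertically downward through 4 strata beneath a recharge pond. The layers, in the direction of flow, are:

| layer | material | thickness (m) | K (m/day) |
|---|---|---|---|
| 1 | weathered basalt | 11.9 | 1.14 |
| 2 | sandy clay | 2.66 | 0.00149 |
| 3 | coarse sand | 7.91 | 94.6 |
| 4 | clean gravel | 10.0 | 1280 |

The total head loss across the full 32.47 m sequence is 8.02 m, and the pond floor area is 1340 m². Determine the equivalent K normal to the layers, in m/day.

0.0181

Flow is perpendicular to layering, so the layers act in series and the equivalent K is the thickness-weighted harmonic mean.
Total thickness L = 11.9 + 2.66 + 7.91 + 10.0 = 32.47 m.
Σ(b_i/K_i) = 11.9/1.14 + 2.66/0.00149 + 7.91/94.6 + 10.0/1280 = 1796 d.
K_eq = L / Σ(b_i/K_i) = 32.47 / 1796 = 0.01808 m/day.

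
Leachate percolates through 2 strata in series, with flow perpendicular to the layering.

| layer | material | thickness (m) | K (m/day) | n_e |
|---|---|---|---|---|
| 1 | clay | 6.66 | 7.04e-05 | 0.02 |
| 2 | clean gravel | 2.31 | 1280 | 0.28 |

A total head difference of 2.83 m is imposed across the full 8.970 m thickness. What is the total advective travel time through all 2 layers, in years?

71.4

With flow normal to the layers, continuity requires the same specific discharge q through every layer.
Σ(b_i/K_i) = 6.66/7.04e-05 + 2.31/1280 = 94602 d.
q = Δh / Σ(b_i/K_i) = 2.83 / 94602 = 2.991e-05 m/day.
In each layer the seepage velocity is v_i = q/n_i, so the layer transit time is t_i = b_i·n_i / q:
  layer 1 (clay): t_1 = 6.66 × 0.02 / 2.991e-05 = 4453 d
  layer 2 (clean gravel): t_2 = 2.31 × 0.28 / 2.991e-05 = 21621 d
Total t = Σ t_i = 26074 days = 71.39 years.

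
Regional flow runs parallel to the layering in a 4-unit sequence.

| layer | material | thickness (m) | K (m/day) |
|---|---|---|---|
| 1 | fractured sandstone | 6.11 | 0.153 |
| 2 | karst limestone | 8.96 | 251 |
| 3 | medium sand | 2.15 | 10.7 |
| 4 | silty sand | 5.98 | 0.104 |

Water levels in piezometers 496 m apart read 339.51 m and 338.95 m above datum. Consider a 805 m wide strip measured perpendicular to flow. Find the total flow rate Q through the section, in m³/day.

2070

Flow is parallel to layering, so each bed carries its own Darcy discharge and the transmissivities add.
Σ(K_i·b_i) = 0.153×6.11 + 251×8.96 + 10.7×2.15 + 0.104×5.98 = 2274 m²/day.
Hydraulic gradient i = (339.51 − 338.95) / 496 = 0.56 / 496 = 0.001129.
Q = Σ(K_i·b_i) · W · i = 2274 × 805 × 0.001129 = 2066 m³/day.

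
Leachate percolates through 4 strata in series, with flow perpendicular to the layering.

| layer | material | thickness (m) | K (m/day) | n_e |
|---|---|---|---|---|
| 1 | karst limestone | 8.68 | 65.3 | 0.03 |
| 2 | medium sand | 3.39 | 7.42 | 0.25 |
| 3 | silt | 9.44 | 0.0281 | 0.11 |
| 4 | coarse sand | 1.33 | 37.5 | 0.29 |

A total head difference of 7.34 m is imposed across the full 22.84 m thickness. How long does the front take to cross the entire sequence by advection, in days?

With flow normal to the layers, continuity requires the same specific discharge q through every layer.
Σ(b_i/K_i) = 8.68/65.3 + 3.39/7.42 + 9.44/0.0281 + 1.33/37.5 = 336.6 d.
q = Δh / Σ(b_i/K_i) = 7.34 / 336.6 = 0.02181 m/day.
In each layer the seepage velocity is v_i = q/n_i, so the layer transit time is t_i = b_i·n_i / q:
  layer 1 (karst limestone): t_1 = 8.68 × 0.03 / 0.02181 = 11.94 d
  layer 2 (medium sand): t_2 = 3.39 × 0.25 / 0.02181 = 38.86 d
  layer 3 (silt): t_3 = 9.44 × 0.11 / 0.02181 = 47.61 d
  layer 4 (coarse sand): t_4 = 1.33 × 0.29 / 0.02181 = 17.69 d
Total t = Σ t_i = 116.1 days.

116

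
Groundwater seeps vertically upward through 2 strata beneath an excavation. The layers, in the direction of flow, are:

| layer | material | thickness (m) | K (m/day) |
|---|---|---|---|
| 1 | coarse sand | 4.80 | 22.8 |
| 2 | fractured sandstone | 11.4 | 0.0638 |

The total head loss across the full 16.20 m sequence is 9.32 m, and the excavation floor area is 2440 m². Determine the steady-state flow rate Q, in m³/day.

127

Flow is perpendicular to layering, so the layers act in series and the equivalent K is the thickness-weighted harmonic mean.
Total thickness L = 4.80 + 11.4 = 16.20 m.
Σ(b_i/K_i) = 4.80/22.8 + 11.4/0.0638 = 178.9 d.
K_eq = L / Σ(b_i/K_i) = 16.20 / 178.9 = 0.09056 m/day.
Q = K_eq · A · (Δh/L) = 0.09056 × 2440 × (9.32/16.20) = 127.1 m³/day.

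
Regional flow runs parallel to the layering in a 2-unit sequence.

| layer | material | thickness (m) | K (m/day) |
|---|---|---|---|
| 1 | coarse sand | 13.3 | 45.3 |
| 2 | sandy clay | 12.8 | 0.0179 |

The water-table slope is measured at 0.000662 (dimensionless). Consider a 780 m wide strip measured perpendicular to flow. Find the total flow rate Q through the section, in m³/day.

311

Flow is parallel to layering, so each bed carries its own Darcy discharge and the transmissivities add.
Σ(K_i·b_i) = 45.3×13.3 + 0.0179×12.8 = 602.7 m²/day.
Hydraulic gradient i = 0.000662.
Q = Σ(K_i·b_i) · W · i = 602.7 × 780 × 0.0006620 = 311.2 m³/day.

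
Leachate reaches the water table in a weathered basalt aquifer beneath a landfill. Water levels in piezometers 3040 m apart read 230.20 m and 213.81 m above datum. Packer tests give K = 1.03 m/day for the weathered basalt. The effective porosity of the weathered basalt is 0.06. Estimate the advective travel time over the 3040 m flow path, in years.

Hydraulic gradient i = (230.20 − 213.81) / 3040 = 16.39 / 3040 = 0.005391.
Darcy flux q = K · i = 1.030 × 0.005391 = 0.005553 m/day.
Seepage velocity v = q / n_e = 0.005553 / 0.06 = 0.09255 m/day.
Travel time t = L / v = 3040 / 0.09255 = 32846 days = 89.93 years.

89.9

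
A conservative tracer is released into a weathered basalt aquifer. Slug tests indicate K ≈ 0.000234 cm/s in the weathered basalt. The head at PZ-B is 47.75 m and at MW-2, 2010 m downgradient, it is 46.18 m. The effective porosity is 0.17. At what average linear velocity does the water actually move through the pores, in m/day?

Convert K: 0.000234 cm/s × 864 = 0.2022 m/day.
Hydraulic gradient i = (47.75 − 46.18) / 2010 = 1.57 / 2010 = 0.0007811.
Darcy flux q = K · i = 0.2022 × 0.0007811 = 0.0001579 m/day.
Seepage velocity v = q / n_e = 0.0001579 / 0.17 = 0.0009289 m/day.

0.000929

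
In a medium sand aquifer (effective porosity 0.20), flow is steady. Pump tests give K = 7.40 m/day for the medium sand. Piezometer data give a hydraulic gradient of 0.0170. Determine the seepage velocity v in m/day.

Hydraulic gradient i = 0.0170.
Darcy flux q = K · i = 7.400 × 0.01700 = 0.1258 m/day.
Seepage velocity v = q / n_e = 0.1258 / 0.20 = 0.6290 m/day.

0.629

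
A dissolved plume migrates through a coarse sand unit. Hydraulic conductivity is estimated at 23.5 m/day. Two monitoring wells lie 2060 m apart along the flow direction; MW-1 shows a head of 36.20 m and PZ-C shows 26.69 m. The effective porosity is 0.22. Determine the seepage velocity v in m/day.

0.493

Hydraulic gradient i = (36.20 − 26.69) / 2060 = 9.51 / 2060 = 0.004617.
Darcy flux q = K · i = 23.50 × 0.004617 = 0.1085 m/day.
Seepage velocity v = q / n_e = 0.1085 / 0.22 = 0.4931 m/day.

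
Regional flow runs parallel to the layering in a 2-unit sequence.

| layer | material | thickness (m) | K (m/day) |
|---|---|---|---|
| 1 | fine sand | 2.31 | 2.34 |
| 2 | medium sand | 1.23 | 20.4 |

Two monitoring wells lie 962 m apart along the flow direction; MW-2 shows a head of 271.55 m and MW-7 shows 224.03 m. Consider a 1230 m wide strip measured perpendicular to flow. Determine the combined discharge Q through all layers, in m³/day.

1850

Flow is parallel to layering, so each bed carries its own Darcy discharge and the transmissivities add.
Σ(K_i·b_i) = 2.34×2.31 + 20.4×1.23 = 30.50 m²/day.
Hydraulic gradient i = (271.55 − 224.03) / 962 = 47.52 / 962 = 0.04940.
Q = Σ(K_i·b_i) · W · i = 30.50 × 1230 × 0.04940 = 1853 m³/day.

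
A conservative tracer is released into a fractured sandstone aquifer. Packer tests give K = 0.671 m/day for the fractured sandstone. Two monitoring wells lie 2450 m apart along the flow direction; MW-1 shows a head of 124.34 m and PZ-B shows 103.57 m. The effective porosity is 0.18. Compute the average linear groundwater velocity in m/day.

0.0316

Hydraulic gradient i = (124.34 − 103.57) / 2450 = 20.77 / 2450 = 0.008478.
Darcy flux q = K · i = 0.6710 × 0.008478 = 0.005688 m/day.
Seepage velocity v = q / n_e = 0.005688 / 0.18 = 0.03160 m/day.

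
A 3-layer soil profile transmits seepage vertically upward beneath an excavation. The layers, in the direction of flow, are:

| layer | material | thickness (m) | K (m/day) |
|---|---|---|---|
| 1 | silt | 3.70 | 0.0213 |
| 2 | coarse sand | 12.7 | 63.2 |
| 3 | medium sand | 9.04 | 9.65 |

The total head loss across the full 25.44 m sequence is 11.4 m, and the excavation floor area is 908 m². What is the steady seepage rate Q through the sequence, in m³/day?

59.2

Flow is perpendicular to layering, so the layers act in series and the equivalent K is the thickness-weighted harmonic mean.
Total thickness L = 3.70 + 12.7 + 9.04 = 25.44 m.
Σ(b_i/K_i) = 3.70/0.0213 + 12.7/63.2 + 9.04/9.65 = 174.8 d.
K_eq = L / Σ(b_i/K_i) = 25.44 / 174.8 = 0.1455 m/day.
Q = K_eq · A · (Δh/L) = 0.1455 × 908 × (11.4/25.44) = 59.20 m³/day.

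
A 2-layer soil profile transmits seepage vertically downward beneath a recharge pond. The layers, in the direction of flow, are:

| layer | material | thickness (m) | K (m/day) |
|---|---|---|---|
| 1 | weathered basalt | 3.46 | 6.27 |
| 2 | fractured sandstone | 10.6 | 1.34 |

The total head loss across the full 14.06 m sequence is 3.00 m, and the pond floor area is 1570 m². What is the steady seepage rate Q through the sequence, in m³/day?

557

Flow is perpendicular to layering, so the layers act in series and the equivalent K is the thickness-weighted harmonic mean.
Total thickness L = 3.46 + 10.6 = 14.06 m.
Σ(b_i/K_i) = 3.46/6.27 + 10.6/1.34 = 8.462 d.
K_eq = L / Σ(b_i/K_i) = 14.06 / 8.462 = 1.661 m/day.
Q = K_eq · A · (Δh/L) = 1.661 × 1570 × (3.00/14.06) = 556.6 m³/day.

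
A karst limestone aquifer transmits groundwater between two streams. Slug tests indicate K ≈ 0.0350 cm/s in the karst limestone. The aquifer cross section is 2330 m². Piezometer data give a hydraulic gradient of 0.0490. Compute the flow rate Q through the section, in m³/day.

3450

Convert K: 0.0350 cm/s × 864 = 30.24 m/day.
Hydraulic gradient i = 0.0490.
Darcy's law: Q = K · A · i = 30.24 × 2330 × 0.04900 = 3453 m³/day.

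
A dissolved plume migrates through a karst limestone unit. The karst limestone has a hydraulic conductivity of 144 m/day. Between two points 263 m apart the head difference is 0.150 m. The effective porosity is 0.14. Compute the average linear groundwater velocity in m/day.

Hydraulic gradient i = Δh / L = 0.150 / 263 = 0.0005703.
Darcy flux q = K · i = 144.0 × 0.0005703 = 0.08213 m/day.
Seepage velocity v = q / n_e = 0.08213 / 0.14 = 0.5866 m/day.

0.587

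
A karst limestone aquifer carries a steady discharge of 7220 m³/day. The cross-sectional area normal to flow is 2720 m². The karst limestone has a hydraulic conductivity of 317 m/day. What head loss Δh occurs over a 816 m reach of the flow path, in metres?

6.83

From Q = K·A·i, i = Q / (K·A) = 7220 / (317.0 × 2720) = 0.008374.
Head loss Δh = i · L = 0.008374 × 816 = 6.833 m.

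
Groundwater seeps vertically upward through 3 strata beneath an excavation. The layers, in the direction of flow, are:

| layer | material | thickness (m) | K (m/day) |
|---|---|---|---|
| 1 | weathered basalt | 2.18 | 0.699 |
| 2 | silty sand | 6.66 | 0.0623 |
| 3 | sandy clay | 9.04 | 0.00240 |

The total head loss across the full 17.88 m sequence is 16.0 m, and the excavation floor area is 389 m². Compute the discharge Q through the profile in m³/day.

1.61

Flow is perpendicular to layering, so the layers act in series and the equivalent K is the thickness-weighted harmonic mean.
Total thickness L = 2.18 + 6.66 + 9.04 = 17.88 m.
Σ(b_i/K_i) = 2.18/0.699 + 6.66/0.0623 + 9.04/0.00240 = 3877 d.
K_eq = L / Σ(b_i/K_i) = 17.88 / 3877 = 0.004612 m/day.
Q = K_eq · A · (Δh/L) = 0.004612 × 389 × (16.0/17.88) = 1.605 m³/day.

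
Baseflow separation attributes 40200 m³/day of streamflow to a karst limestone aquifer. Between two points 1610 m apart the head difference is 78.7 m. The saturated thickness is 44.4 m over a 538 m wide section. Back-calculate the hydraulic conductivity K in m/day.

34.4

Cross-sectional area A = 538 × 44.4 = 23887 m².
Hydraulic gradient i = Δh / L = 78.7 / 1610 = 0.04888.
From Q = K·A·i, K = Q / (A·i) = 40200 / (23887 × 0.04888) = 34.43 m/day.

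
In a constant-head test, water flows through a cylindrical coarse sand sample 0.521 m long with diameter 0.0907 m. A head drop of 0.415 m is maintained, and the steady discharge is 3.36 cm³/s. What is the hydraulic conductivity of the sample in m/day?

Cross-sectional area A = π·(d/2)² = π × (0.0907/2)² = 0.006461 m².
Convert discharge: 3.36 cm³/s = 3.360e-06 m³/s.
Darcy's law rearranged: K = Q·L / (A·Δh) = 3.360e-06 × 0.521 / (0.006461 × 0.415) = 0.0006529 m/s = 56.41 m/day.

56.4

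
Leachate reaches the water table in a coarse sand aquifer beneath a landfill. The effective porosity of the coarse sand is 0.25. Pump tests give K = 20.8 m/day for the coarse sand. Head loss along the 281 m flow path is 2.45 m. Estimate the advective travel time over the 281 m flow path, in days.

Hydraulic gradient i = Δh / L = 2.45 / 281 = 0.008719.
Darcy flux q = K · i = 20.80 × 0.008719 = 0.1814 m/day.
Seepage velocity v = q / n_e = 0.1814 / 0.25 = 0.7254 m/day.
Travel time t = L / v = 281 / 0.7254 = 387.4 days.

387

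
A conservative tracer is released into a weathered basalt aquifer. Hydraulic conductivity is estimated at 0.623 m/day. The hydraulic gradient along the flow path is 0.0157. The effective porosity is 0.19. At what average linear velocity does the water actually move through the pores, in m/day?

Hydraulic gradient i = 0.0157.
Darcy flux q = K · i = 0.6230 × 0.01570 = 0.009781 m/day.
Seepage velocity v = q / n_e = 0.009781 / 0.19 = 0.05148 m/day.

0.0515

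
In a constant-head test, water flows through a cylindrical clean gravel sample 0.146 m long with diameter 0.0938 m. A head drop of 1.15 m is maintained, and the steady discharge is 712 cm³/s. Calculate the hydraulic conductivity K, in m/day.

1130

Cross-sectional area A = π·(d/2)² = π × (0.0938/2)² = 0.006910 m².
Convert discharge: 712 cm³/s = 0.0007120 m³/s.
Darcy's law rearranged: K = Q·L / (A·Δh) = 0.0007120 × 0.146 / (0.006910 × 1.15) = 0.01308 m/s = 1130 m/day.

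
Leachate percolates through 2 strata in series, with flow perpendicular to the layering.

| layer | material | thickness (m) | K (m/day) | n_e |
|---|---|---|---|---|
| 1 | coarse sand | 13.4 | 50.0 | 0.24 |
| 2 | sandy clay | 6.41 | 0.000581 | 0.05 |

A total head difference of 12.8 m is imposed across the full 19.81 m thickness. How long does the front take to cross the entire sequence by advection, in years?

8.35

With flow normal to the layers, continuity requires the same specific discharge q through every layer.
Σ(b_i/K_i) = 13.4/50.0 + 6.41/0.000581 = 11033 d.
q = Δh / Σ(b_i/K_i) = 12.8 / 11033 = 0.001160 m/day.
In each layer the seepage velocity is v_i = q/n_i, so the layer transit time is t_i = b_i·n_i / q:
  layer 1 (coarse sand): t_1 = 13.4 × 0.24 / 0.001160 = 2772 d
  layer 2 (sandy clay): t_2 = 6.41 × 0.05 / 0.001160 = 276.3 d
Total t = Σ t_i = 3048 days = 8.346 years.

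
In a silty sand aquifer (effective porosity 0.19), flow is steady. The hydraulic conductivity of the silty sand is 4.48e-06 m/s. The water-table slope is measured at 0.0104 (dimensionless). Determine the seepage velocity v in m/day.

0.0212

Convert K: 4.48e-06 m/s × 86400 = 0.3871 m/day.
Hydraulic gradient i = 0.0104.
Darcy flux q = K · i = 0.3871 × 0.01040 = 0.004026 m/day.
Seepage velocity v = q / n_e = 0.004026 / 0.19 = 0.02119 m/day.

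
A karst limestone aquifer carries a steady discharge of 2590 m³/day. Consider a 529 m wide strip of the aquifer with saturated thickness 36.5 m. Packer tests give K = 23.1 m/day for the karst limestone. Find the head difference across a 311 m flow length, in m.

Cross-sectional area A = 529 × 36.5 = 19308 m².
From Q = K·A·i, i = Q / (K·A) = 2590 / (23.10 × 19308) = 0.005807.
Head loss Δh = i · L = 0.005807 × 311 = 1.806 m.

1.81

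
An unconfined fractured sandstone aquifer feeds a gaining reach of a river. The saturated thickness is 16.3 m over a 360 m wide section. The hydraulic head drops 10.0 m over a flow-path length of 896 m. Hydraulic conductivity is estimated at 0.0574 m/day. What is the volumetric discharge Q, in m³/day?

Cross-sectional area A = 360 × 16.3 = 5868 m².
Hydraulic gradient i = Δh / L = 10.0 / 896 = 0.01116.
Darcy's law: Q = K · A · i = 0.05740 × 5868 × 0.01116 = 3.759 m³/day.

3.76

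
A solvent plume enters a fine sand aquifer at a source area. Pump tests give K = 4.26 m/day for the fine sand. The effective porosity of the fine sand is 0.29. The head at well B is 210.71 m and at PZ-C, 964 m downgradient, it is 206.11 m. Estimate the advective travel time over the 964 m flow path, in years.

Hydraulic gradient i = (210.71 − 206.11) / 964 = 4.6 / 964 = 0.004772.
Darcy flux q = K · i = 4.260 × 0.004772 = 0.02033 m/day.
Seepage velocity v = q / n_e = 0.02033 / 0.29 = 0.07010 m/day.
Travel time t = L / v = 964 / 0.07010 = 13753 days = 37.65 years.

37.7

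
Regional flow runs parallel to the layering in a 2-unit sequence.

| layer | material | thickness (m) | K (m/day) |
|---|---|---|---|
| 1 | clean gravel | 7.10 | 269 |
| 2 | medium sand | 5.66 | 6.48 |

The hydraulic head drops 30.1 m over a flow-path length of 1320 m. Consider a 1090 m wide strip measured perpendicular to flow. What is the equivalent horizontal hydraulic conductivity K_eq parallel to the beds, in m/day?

Flow is parallel to layering, so each bed carries its own Darcy discharge and the transmissivities add.
Σ(K_i·b_i) = 269×7.10 + 6.48×5.66 = 1947 m²/day.
Total thickness b = 12.76 m, so K_eq = Σ(K_i·b_i)/b = 152.6 m/day.

153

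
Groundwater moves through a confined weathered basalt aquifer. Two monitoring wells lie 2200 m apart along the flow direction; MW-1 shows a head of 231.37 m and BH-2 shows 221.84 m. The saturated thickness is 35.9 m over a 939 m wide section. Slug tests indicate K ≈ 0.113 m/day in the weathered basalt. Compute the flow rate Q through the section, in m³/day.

16.5

Cross-sectional area A = 939 × 35.9 = 33710 m².
Hydraulic gradient i = (231.37 − 221.84) / 2200 = 9.53 / 2200 = 0.004332.
Darcy's law: Q = K · A · i = 0.1130 × 33710 × 0.004332 = 16.50 m³/day.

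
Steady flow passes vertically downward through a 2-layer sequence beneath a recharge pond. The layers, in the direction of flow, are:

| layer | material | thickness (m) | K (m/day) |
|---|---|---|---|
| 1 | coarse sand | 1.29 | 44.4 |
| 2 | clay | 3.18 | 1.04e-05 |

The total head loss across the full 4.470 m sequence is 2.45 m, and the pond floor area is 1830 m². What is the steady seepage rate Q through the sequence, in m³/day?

Flow is perpendicular to layering, so the layers act in series and the equivalent K is the thickness-weighted harmonic mean.
Total thickness L = 1.29 + 3.18 = 4.470 m.
Σ(b_i/K_i) = 1.29/44.4 + 3.18/1.04e-05 = 3.058e+05 d.
K_eq = L / Σ(b_i/K_i) = 4.470 / 3.058e+05 = 1.462e-05 m/day.
Q = K_eq · A · (Δh/L) = 1.462e-05 × 1830 × (2.45/4.470) = 0.01466 m³/day.

0.0147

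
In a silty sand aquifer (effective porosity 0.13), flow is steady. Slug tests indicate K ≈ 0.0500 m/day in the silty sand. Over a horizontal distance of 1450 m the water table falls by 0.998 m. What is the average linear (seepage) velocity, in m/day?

0.000265

Hydraulic gradient i = Δh / L = 0.998 / 1450 = 0.0006883.
Darcy flux q = K · i = 0.05000 × 0.0006883 = 3.441e-05 m/day.
Seepage velocity v = q / n_e = 3.441e-05 / 0.13 = 0.0002647 m/day.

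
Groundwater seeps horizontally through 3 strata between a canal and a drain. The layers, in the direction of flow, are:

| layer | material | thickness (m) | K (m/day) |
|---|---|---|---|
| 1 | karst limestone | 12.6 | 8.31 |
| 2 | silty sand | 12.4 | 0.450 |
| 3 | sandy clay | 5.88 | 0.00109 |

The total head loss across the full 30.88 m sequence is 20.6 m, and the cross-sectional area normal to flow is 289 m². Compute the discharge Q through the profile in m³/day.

1.10

Flow is perpendicular to layering, so the layers act in series and the equivalent K is the thickness-weighted harmonic mean.
Total thickness L = 12.6 + 12.4 + 5.88 = 30.88 m.
Σ(b_i/K_i) = 12.6/8.31 + 12.4/0.450 + 5.88/0.00109 = 5424 d.
K_eq = L / Σ(b_i/K_i) = 30.88 / 5424 = 0.005694 m/day.
Q = K_eq · A · (Δh/L) = 0.005694 × 289 × (20.6/30.88) = 1.098 m³/day.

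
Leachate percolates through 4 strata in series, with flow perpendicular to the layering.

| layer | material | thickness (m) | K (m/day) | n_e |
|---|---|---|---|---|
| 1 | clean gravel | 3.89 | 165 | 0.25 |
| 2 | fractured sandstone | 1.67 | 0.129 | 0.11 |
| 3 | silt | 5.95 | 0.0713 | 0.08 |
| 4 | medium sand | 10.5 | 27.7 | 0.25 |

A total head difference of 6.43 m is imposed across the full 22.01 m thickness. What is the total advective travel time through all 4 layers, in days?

64.1

With flow normal to the layers, continuity requires the same specific discharge q through every layer.
Σ(b_i/K_i) = 3.89/165 + 1.67/0.129 + 5.95/0.0713 + 10.5/27.7 = 96.80 d.
q = Δh / Σ(b_i/K_i) = 6.43 / 96.80 = 0.06643 m/day.
In each layer the seepage velocity is v_i = q/n_i, so the layer transit time is t_i = b_i·n_i / q:
  layer 1 (clean gravel): t_1 = 3.89 × 0.25 / 0.06643 = 14.64 d
  layer 2 (fractured sandstone): t_2 = 1.67 × 0.11 / 0.06643 = 2.765 d
  layer 3 (silt): t_3 = 5.95 × 0.08 / 0.06643 = 7.166 d
  layer 4 (medium sand): t_4 = 10.5 × 0.25 / 0.06643 = 39.52 d
Total t = Σ t_i = 64.09 days.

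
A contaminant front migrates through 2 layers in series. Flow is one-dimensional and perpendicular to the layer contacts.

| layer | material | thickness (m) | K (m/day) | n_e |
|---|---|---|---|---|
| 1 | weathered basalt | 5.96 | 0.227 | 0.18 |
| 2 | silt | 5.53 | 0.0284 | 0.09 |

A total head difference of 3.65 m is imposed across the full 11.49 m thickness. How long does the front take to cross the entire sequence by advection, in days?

95.1

With flow normal to the layers, continuity requires the same specific discharge q through every layer.
Σ(b_i/K_i) = 5.96/0.227 + 5.53/0.0284 = 221.0 d.
q = Δh / Σ(b_i/K_i) = 3.65 / 221.0 = 0.01652 m/day.
In each layer the seepage velocity is v_i = q/n_i, so the layer transit time is t_i = b_i·n_i / q:
  layer 1 (weathered basalt): t_1 = 5.96 × 0.18 / 0.01652 = 64.95 d
  layer 2 (silt): t_2 = 5.53 × 0.09 / 0.01652 = 30.13 d
Total t = Σ t_i = 95.08 days.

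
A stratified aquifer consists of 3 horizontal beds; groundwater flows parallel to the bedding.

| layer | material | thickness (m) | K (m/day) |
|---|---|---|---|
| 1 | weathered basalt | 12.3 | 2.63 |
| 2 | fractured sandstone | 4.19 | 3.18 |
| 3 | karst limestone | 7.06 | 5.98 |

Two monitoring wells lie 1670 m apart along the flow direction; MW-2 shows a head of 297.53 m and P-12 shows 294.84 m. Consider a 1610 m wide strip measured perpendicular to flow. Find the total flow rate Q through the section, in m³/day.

Flow is parallel to layering, so each bed carries its own Darcy discharge and the transmissivities add.
Σ(K_i·b_i) = 2.63×12.3 + 3.18×4.19 + 5.98×7.06 = 87.89 m²/day.
Hydraulic gradient i = (297.53 − 294.84) / 1670 = 2.69 / 1670 = 0.001611.
Q = Σ(K_i·b_i) · W · i = 87.89 × 1610 × 0.001611 = 227.9 m³/day.

228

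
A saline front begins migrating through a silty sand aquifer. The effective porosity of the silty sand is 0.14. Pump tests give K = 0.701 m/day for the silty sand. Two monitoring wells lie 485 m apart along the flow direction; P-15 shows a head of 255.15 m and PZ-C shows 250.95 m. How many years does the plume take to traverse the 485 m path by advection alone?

Hydraulic gradient i = (255.15 − 250.95) / 485 = 4.2 / 485 = 0.008660.
Darcy flux q = K · i = 0.7010 × 0.008660 = 0.006071 m/day.
Seepage velocity v = q / n_e = 0.006071 / 0.14 = 0.04336 m/day.
Travel time t = L / v = 485 / 0.04336 = 11185 days = 30.62 years.

30.6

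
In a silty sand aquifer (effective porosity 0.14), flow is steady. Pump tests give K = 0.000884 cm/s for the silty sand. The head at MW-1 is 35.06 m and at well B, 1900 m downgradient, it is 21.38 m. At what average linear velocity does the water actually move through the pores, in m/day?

Convert K: 0.000884 cm/s × 864 = 0.7638 m/day.
Hydraulic gradient i = (35.06 − 21.38) / 1900 = 13.68 / 1900 = 0.007200.
Darcy flux q = K · i = 0.7638 × 0.007200 = 0.005499 m/day.
Seepage velocity v = q / n_e = 0.005499 / 0.14 = 0.03928 m/day.

0.0393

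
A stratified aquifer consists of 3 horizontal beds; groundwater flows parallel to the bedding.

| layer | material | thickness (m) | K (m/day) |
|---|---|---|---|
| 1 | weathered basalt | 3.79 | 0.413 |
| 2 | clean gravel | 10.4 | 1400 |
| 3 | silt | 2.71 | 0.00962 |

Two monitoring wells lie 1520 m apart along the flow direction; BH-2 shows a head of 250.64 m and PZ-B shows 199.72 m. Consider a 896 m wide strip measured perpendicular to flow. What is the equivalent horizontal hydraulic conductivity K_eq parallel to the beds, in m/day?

862

Flow is parallel to layering, so each bed carries its own Darcy discharge and the transmissivities add.
Σ(K_i·b_i) = 0.413×3.79 + 1400×10.4 + 0.00962×2.71 = 14562 m²/day.
Total thickness b = 16.90 m, so K_eq = Σ(K_i·b_i)/b = 861.6 m/day.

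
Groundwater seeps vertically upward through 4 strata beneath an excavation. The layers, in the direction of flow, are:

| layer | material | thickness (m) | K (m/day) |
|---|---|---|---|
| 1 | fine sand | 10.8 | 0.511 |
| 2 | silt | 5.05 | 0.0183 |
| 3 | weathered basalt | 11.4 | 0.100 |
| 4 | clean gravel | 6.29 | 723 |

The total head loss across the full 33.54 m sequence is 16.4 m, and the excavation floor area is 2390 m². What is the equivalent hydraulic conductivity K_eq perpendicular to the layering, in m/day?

Flow is perpendicular to layering, so the layers act in series and the equivalent K is the thickness-weighted harmonic mean.
Total thickness L = 10.8 + 5.05 + 11.4 + 6.29 = 33.54 m.
Σ(b_i/K_i) = 10.8/0.511 + 5.05/0.0183 + 11.4/0.100 + 6.29/723 = 411.1 d.
K_eq = L / Σ(b_i/K_i) = 33.54 / 411.1 = 0.08159 m/day.

0.0816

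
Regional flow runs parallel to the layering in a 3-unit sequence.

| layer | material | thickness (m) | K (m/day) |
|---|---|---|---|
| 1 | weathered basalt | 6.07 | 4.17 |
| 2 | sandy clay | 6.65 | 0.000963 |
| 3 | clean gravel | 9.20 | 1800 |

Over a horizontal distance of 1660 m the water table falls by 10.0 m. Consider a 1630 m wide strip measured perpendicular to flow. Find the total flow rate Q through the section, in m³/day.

Flow is parallel to layering, so each bed carries its own Darcy discharge and the transmissivities add.
Σ(K_i·b_i) = 4.17×6.07 + 0.000963×6.65 + 1800×9.20 = 16585 m²/day.
Hydraulic gradient i = Δh / L = 10.0 / 1660 = 0.006024.
Q = Σ(K_i·b_i) · W · i = 16585 × 1630 × 0.006024 = 1.629e+05 m³/day.

163000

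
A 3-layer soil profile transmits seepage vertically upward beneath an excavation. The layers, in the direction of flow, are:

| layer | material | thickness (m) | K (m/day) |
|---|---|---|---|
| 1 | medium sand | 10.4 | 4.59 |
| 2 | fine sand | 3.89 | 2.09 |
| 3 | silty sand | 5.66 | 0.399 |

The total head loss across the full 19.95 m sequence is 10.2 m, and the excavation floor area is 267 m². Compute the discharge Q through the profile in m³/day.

149

Flow is perpendicular to layering, so the layers act in series and the equivalent K is the thickness-weighted harmonic mean.
Total thickness L = 10.4 + 3.89 + 5.66 = 19.95 m.
Σ(b_i/K_i) = 10.4/4.59 + 3.89/2.09 + 5.66/0.399 = 18.31 d.
K_eq = L / Σ(b_i/K_i) = 19.95 / 18.31 = 1.089 m/day.
Q = K_eq · A · (Δh/L) = 1.089 × 267 × (10.2/19.95) = 148.7 m³/day.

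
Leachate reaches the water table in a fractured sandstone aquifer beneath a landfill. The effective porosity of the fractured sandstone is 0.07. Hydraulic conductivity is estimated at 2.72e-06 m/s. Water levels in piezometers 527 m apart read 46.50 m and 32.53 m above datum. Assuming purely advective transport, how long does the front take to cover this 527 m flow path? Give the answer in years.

16.2

Convert K: 2.72e-06 m/s × 86400 = 0.2350 m/day.
Hydraulic gradient i = (46.50 − 32.53) / 527 = 13.97 / 527 = 0.02651.
Darcy flux q = K · i = 0.2350 × 0.02651 = 0.006230 m/day.
Seepage velocity v = q / n_e = 0.006230 / 0.07 = 0.08900 m/day.
Travel time t = L / v = 527 / 0.08900 = 5922 days = 16.21 years.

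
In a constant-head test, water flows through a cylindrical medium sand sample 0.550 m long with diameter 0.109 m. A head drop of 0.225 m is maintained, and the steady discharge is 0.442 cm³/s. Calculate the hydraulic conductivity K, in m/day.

Cross-sectional area A = π·(d/2)² = π × (0.109/2)² = 0.009331 m².
Convert discharge: 0.442 cm³/s = 4.420e-07 m³/s.
Darcy's law rearranged: K = Q·L / (A·Δh) = 4.420e-07 × 0.550 / (0.009331 × 0.225) = 0.0001158 m/s = 10.00 m/day.

10.0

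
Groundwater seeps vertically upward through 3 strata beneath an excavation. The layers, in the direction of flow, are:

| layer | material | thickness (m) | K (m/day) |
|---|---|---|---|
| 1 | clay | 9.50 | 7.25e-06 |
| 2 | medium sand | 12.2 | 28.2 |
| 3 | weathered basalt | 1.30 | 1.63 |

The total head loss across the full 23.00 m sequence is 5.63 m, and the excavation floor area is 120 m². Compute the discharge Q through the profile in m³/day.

Flow is perpendicular to layering, so the layers act in series and the equivalent K is the thickness-weighted harmonic mean.
Total thickness L = 9.50 + 12.2 + 1.30 = 23.00 m.
Σ(b_i/K_i) = 9.50/7.25e-06 + 12.2/28.2 + 1.30/1.63 = 1.310e+06 d.
K_eq = L / Σ(b_i/K_i) = 23.00 / 1.310e+06 = 1.755e-05 m/day.
Q = K_eq · A · (Δh/L) = 1.755e-05 × 120 × (5.63/23.00) = 0.0005156 m³/day.

0.000516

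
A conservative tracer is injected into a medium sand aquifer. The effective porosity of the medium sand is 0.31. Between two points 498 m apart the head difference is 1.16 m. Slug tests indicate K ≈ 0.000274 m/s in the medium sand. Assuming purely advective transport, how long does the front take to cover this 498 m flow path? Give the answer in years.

7.66

Convert K: 0.000274 m/s × 86400 = 23.67 m/day.
Hydraulic gradient i = Δh / L = 1.16 / 498 = 0.002329.
Darcy flux q = K · i = 23.67 × 0.002329 = 0.05514 m/day.
Seepage velocity v = q / n_e = 0.05514 / 0.31 = 0.1779 m/day.
Travel time t = L / v = 498 / 0.1779 = 2800 days = 7.665 years.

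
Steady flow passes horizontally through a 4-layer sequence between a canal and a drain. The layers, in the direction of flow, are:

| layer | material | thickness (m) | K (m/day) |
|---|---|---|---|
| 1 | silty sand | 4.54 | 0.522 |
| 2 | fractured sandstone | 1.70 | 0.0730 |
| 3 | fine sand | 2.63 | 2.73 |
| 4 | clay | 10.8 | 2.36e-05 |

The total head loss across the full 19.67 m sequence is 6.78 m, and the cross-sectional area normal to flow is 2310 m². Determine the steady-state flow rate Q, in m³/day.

Flow is perpendicular to layering, so the layers act in series and the equivalent K is the thickness-weighted harmonic mean.
Total thickness L = 4.54 + 1.70 + 2.63 + 10.8 = 19.67 m.
Σ(b_i/K_i) = 4.54/0.522 + 1.70/0.0730 + 2.63/2.73 + 10.8/2.36e-05 = 4.577e+05 d.
K_eq = L / Σ(b_i/K_i) = 19.67 / 4.577e+05 = 4.298e-05 m/day.
Q = K_eq · A · (Δh/L) = 4.298e-05 × 2310 × (6.78/19.67) = 0.03422 m³/day.

0.0342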